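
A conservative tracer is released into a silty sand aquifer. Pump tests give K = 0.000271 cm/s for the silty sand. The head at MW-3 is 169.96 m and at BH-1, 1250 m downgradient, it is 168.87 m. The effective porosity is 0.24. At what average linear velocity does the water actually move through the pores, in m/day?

0.000851

Convert K: 0.000271 cm/s × 864 = 0.2341 m/day.
Hydraulic gradient i = (169.96 − 168.87) / 1250 = 1.09 / 1250 = 0.0008720.
Darcy flux q = K · i = 0.2341 × 0.0008720 = 0.0002042 m/day.
Seepage velocity v = q / n_e = 0.0002042 / 0.24 = 0.0008507 m/day.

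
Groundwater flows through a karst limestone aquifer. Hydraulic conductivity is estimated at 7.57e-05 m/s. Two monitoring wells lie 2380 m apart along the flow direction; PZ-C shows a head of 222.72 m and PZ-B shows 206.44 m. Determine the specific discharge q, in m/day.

0.0447

Convert K: 7.57e-05 m/s × 86400 = 6.540 m/day.
Hydraulic gradient i = (222.72 − 206.44) / 2380 = 16.28 / 2380 = 0.006840.
Specific discharge q = K · i = 6.540 × 0.006840 = 0.04474 m/day.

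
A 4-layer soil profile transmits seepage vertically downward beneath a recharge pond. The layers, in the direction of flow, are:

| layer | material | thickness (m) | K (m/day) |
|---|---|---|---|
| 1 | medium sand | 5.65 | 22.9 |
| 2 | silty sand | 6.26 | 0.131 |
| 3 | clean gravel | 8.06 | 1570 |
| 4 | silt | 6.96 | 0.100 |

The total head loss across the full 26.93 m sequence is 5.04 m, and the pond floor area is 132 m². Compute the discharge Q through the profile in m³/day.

Flow is perpendicular to layering, so the layers act in series and the equivalent K is the thickness-weighted harmonic mean.
Total thickness L = 5.65 + 6.26 + 8.06 + 6.96 = 26.93 m.
Σ(b_i/K_i) = 5.65/22.9 + 6.26/0.131 + 8.06/1570 + 6.96/0.100 = 117.6 d.
K_eq = L / Σ(b_i/K_i) = 26.93 / 117.6 = 0.2289 m/day.
Q = K_eq · A · (Δh/L) = 0.2289 × 132 × (5.04/26.93) = 5.655 m³/day.

5.66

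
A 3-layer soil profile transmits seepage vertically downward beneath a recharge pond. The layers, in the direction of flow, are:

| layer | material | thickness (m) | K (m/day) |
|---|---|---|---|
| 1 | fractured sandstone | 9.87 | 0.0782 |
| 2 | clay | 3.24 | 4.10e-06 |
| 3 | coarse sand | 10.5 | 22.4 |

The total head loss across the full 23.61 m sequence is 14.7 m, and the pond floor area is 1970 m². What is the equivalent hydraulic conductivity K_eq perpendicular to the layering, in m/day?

Flow is perpendicular to layering, so the layers act in series and the equivalent K is the thickness-weighted harmonic mean.
Total thickness L = 9.87 + 3.24 + 10.5 = 23.61 m.
Σ(b_i/K_i) = 9.87/0.0782 + 3.24/4.10e-06 + 10.5/22.4 = 7.904e+05 d.
K_eq = L / Σ(b_i/K_i) = 23.61 / 7.904e+05 = 2.987e-05 m/day.

2.99e-05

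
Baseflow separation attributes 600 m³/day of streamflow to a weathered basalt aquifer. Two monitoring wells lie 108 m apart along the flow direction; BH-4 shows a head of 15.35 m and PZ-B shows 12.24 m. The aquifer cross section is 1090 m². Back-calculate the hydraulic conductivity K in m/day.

Hydraulic gradient i = (15.35 − 12.24) / 108 = 3.11 / 108 = 0.02880.
From Q = K·A·i, K = Q / (A·i) = 600 / (1090 × 0.02880) = 19.12 m/day.

19.1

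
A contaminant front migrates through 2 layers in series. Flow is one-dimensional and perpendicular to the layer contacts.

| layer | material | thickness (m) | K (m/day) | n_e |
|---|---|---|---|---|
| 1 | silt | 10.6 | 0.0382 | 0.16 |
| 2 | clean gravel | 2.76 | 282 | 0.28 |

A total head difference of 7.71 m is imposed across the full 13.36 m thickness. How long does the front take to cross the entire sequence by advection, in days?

With flow normal to the layers, continuity requires the same specific discharge q through every layer.
Σ(b_i/K_i) = 10.6/0.0382 + 2.76/282 = 277.5 d.
q = Δh / Σ(b_i/K_i) = 7.71 / 277.5 = 0.02778 m/day.
In each layer the seepage velocity is v_i = q/n_i, so the layer transit time is t_i = b_i·n_i / q:
  layer 1 (silt): t_1 = 10.6 × 0.16 / 0.02778 = 61.04 d
  layer 2 (clean gravel): t_2 = 2.76 × 0.28 / 0.02778 = 27.81 d
Total t = Σ t_i = 88.86 days.

88.9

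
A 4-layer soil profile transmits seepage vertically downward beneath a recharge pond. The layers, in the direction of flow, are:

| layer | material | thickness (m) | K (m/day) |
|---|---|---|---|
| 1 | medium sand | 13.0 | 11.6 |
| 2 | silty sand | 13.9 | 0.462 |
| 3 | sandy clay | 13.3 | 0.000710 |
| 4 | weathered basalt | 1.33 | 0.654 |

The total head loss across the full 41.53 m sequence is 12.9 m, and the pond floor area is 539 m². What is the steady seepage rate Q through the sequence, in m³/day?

Flow is perpendicular to layering, so the layers act in series and the equivalent K is the thickness-weighted harmonic mean.
Total thickness L = 13.0 + 13.9 + 13.3 + 1.33 = 41.53 m.
Σ(b_i/K_i) = 13.0/11.6 + 13.9/0.462 + 13.3/0.000710 + 1.33/0.654 = 18766 d.
K_eq = L / Σ(b_i/K_i) = 41.53 / 18766 = 0.002213 m/day.
Q = K_eq · A · (Δh/L) = 0.002213 × 539 × (12.9/41.53) = 0.3705 m³/day.

0.371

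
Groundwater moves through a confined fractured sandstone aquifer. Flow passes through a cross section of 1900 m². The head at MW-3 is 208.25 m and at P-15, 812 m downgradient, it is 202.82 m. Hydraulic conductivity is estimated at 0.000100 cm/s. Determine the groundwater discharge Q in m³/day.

1.10

Convert K: 0.000100 cm/s × 864 = 0.08640 m/day.
Hydraulic gradient i = (208.25 − 202.82) / 812 = 5.43 / 812 = 0.006687.
Darcy's law: Q = K · A · i = 0.08640 × 1900 × 0.006687 = 1.098 m³/day.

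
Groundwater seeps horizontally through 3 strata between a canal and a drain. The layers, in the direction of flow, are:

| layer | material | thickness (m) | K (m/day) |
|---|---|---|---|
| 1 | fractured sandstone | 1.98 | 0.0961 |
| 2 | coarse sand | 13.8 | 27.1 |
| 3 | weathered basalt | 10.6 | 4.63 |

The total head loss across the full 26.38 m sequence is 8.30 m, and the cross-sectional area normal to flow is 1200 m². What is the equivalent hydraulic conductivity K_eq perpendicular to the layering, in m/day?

Flow is perpendicular to layering, so the layers act in series and the equivalent K is the thickness-weighted harmonic mean.
Total thickness L = 1.98 + 13.8 + 10.6 = 26.38 m.
Σ(b_i/K_i) = 1.98/0.0961 + 13.8/27.1 + 10.6/4.63 = 23.40 d.
K_eq = L / Σ(b_i/K_i) = 26.38 / 23.40 = 1.127 m/day.

1.13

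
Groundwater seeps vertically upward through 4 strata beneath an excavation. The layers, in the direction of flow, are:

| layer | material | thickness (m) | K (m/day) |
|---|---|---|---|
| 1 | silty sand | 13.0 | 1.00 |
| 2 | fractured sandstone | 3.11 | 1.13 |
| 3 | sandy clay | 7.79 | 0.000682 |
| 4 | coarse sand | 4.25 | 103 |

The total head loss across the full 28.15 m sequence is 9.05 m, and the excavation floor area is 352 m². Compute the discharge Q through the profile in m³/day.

Flow is perpendicular to layering, so the layers act in series and the equivalent K is the thickness-weighted harmonic mean.
Total thickness L = 13.0 + 3.11 + 7.79 + 4.25 = 28.15 m.
Σ(b_i/K_i) = 13.0/1.00 + 3.11/1.13 + 7.79/0.000682 + 4.25/103 = 11438 d.
K_eq = L / Σ(b_i/K_i) = 28.15 / 11438 = 0.002461 m/day.
Q = K_eq · A · (Δh/L) = 0.002461 × 352 × (9.05/28.15) = 0.2785 m³/day.

0.279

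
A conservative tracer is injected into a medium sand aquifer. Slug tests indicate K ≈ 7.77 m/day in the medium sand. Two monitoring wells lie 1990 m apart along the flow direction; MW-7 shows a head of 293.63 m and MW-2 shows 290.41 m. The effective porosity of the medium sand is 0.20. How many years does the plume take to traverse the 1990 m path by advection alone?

86.7

Hydraulic gradient i = (293.63 − 290.41) / 1990 = 3.22 / 1990 = 0.001618.
Darcy flux q = K · i = 7.770 × 0.001618 = 0.01257 m/day.
Seepage velocity v = q / n_e = 0.01257 / 0.20 = 0.06286 m/day.
Travel time t = L / v = 1990 / 0.06286 = 31656 days = 86.67 years.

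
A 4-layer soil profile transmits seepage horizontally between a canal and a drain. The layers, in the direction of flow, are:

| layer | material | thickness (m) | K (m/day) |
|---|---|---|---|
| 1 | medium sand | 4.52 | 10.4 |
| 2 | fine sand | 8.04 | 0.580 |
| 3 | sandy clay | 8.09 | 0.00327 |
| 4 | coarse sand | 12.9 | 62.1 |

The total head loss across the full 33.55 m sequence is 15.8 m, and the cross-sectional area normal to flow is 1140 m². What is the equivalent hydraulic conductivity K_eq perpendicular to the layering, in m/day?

0.0135

Flow is perpendicular to layering, so the layers act in series and the equivalent K is the thickness-weighted harmonic mean.
Total thickness L = 4.52 + 8.04 + 8.09 + 12.9 = 33.55 m.
Σ(b_i/K_i) = 4.52/10.4 + 8.04/0.580 + 8.09/0.00327 + 12.9/62.1 = 2489 d.
K_eq = L / Σ(b_i/K_i) = 33.55 / 2489 = 0.01348 m/day.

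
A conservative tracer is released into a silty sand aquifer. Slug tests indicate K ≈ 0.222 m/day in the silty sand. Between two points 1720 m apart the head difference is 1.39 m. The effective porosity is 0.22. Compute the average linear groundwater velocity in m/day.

Hydraulic gradient i = Δh / L = 1.39 / 1720 = 0.0008081.
Darcy flux q = K · i = 0.2220 × 0.0008081 = 0.0001794 m/day.
Seepage velocity v = q / n_e = 0.0001794 / 0.22 = 0.0008155 m/day.

0.000815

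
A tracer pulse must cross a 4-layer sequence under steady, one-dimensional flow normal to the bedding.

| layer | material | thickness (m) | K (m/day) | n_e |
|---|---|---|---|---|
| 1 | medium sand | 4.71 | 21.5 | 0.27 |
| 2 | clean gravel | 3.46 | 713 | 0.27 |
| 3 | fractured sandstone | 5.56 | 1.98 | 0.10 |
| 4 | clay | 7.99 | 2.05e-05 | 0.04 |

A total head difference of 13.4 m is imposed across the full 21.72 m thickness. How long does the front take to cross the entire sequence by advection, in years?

245

With flow normal to the layers, continuity requires the same specific discharge q through every layer.
Σ(b_i/K_i) = 4.71/21.5 + 3.46/713 + 5.56/1.98 + 7.99/2.05e-05 = 3.898e+05 d.
q = Δh / Σ(b_i/K_i) = 13.4 / 3.898e+05 = 3.438e-05 m/day.
In each layer the seepage velocity is v_i = q/n_i, so the layer transit time is t_i = b_i·n_i / q:
  layer 1 (medium sand): t_1 = 4.71 × 0.27 / 3.438e-05 = 36989 d
  layer 2 (clean gravel): t_2 = 3.46 × 0.27 / 3.438e-05 = 27173 d
  layer 3 (fractured sandstone): t_3 = 5.56 × 0.10 / 3.438e-05 = 16172 d
  layer 4 (clay): t_4 = 7.99 × 0.04 / 3.438e-05 = 9296 d
Total t = Σ t_i = 89630 days = 245.4 years.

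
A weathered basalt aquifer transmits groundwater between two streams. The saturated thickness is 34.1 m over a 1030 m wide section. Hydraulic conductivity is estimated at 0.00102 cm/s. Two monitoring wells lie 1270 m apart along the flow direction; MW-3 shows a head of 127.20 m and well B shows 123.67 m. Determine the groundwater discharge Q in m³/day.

Convert K: 0.00102 cm/s × 864 = 0.8813 m/day.
Cross-sectional area A = 1030 × 34.1 = 35123 m².
Hydraulic gradient i = (127.20 − 123.67) / 1270 = 3.53 / 1270 = 0.002780.
Darcy's law: Q = K · A · i = 0.8813 × 35123 × 0.002780 = 86.04 m³/day.

86.0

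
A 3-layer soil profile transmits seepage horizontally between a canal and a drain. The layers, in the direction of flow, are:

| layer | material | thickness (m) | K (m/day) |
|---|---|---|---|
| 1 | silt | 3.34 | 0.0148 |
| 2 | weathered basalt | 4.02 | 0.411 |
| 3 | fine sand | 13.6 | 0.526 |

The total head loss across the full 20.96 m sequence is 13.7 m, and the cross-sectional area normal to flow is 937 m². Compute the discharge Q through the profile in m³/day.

49.1

Flow is perpendicular to layering, so the layers act in series and the equivalent K is the thickness-weighted harmonic mean.
Total thickness L = 3.34 + 4.02 + 13.6 = 20.96 m.
Σ(b_i/K_i) = 3.34/0.0148 + 4.02/0.411 + 13.6/0.526 = 261.3 d.
K_eq = L / Σ(b_i/K_i) = 20.96 / 261.3 = 0.08021 m/day.
Q = K_eq · A · (Δh/L) = 0.08021 × 937 × (13.7/20.96) = 49.12 m³/day.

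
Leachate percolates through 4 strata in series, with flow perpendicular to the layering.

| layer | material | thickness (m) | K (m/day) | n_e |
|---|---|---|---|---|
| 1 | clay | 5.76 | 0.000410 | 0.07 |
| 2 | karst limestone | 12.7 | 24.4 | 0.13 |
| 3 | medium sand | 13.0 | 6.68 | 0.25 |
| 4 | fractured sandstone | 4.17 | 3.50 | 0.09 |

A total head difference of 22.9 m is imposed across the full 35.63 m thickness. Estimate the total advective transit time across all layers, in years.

With flow normal to the layers, continuity requires the same specific discharge q through every layer.
Σ(b_i/K_i) = 5.76/0.000410 + 12.7/24.4 + 13.0/6.68 + 4.17/3.50 = 14052 d.
q = Δh / Σ(b_i/K_i) = 22.9 / 14052 = 0.001630 m/day.
In each layer the seepage velocity is v_i = q/n_i, so the layer transit time is t_i = b_i·n_i / q:
  layer 1 (clay): t_1 = 5.76 × 0.07 / 0.001630 = 247.4 d
  layer 2 (karst limestone): t_2 = 12.7 × 0.13 / 0.001630 = 1013 d
  layer 3 (medium sand): t_3 = 13.0 × 0.25 / 0.001630 = 1994 d
  layer 4 (fractured sandstone): t_4 = 4.17 × 0.09 / 0.001630 = 230.3 d
Total t = Σ t_i = 3485 days = 9.542 years.

9.54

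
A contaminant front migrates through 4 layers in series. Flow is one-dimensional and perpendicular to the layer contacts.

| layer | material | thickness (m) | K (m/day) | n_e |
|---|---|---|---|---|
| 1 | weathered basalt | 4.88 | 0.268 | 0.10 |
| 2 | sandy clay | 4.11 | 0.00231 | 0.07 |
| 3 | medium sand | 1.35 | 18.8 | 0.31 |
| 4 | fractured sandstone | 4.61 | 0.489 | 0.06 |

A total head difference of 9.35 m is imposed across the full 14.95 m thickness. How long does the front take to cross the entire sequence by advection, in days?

With flow normal to the layers, continuity requires the same specific discharge q through every layer.
Σ(b_i/K_i) = 4.88/0.268 + 4.11/0.00231 + 1.35/18.8 + 4.61/0.489 = 1807 d.
q = Δh / Σ(b_i/K_i) = 9.35 / 1807 = 0.005175 m/day.
In each layer the seepage velocity is v_i = q/n_i, so the layer transit time is t_i = b_i·n_i / q:
  layer 1 (weathered basalt): t_1 = 4.88 × 0.10 / 0.005175 = 94.31 d
  layer 2 (sandy clay): t_2 = 4.11 × 0.07 / 0.005175 = 55.60 d
  layer 3 (medium sand): t_3 = 1.35 × 0.31 / 0.005175 = 80.88 d
  layer 4 (fractured sandstone): t_4 = 4.61 × 0.06 / 0.005175 = 53.45 d
Total t = Σ t_i = 284.2 days.

284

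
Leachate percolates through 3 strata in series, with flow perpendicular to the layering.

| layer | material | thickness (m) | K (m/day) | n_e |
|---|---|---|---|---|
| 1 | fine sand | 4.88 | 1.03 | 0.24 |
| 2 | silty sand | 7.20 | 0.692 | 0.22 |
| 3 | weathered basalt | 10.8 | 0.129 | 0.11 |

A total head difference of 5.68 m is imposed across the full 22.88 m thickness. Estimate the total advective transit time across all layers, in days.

68.6

With flow normal to the layers, continuity requires the same specific discharge q through every layer.
Σ(b_i/K_i) = 4.88/1.03 + 7.20/0.692 + 10.8/0.129 = 98.86 d.
q = Δh / Σ(b_i/K_i) = 5.68 / 98.86 = 0.05745 m/day.
In each layer the seepage velocity is v_i = q/n_i, so the layer transit time is t_i = b_i·n_i / q:
  layer 1 (fine sand): t_1 = 4.88 × 0.24 / 0.05745 = 20.39 d
  layer 2 (silty sand): t_2 = 7.20 × 0.22 / 0.05745 = 27.57 d
  layer 3 (weathered basalt): t_3 = 10.8 × 0.11 / 0.05745 = 20.68 d
Total t = Σ t_i = 68.63 days.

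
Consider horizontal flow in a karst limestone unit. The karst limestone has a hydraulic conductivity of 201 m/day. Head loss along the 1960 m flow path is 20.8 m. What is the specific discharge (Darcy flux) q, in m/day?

2.13

Hydraulic gradient i = Δh / L = 20.8 / 1960 = 0.01061.
Specific discharge q = K · i = 201.0 × 0.01061 = 2.133 m/day.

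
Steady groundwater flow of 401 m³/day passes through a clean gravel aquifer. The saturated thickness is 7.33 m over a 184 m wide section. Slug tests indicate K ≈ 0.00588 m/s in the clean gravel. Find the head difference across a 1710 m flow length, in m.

1.00

Convert K: 0.00588 m/s × 86400 = 508.0 m/day.
Cross-sectional area A = 184 × 7.33 = 1349 m².
From Q = K·A·i, i = Q / (K·A) = 401 / (508.0 × 1349) = 0.0005852.
Head loss Δh = i · L = 0.0005852 × 1710 = 1.001 m.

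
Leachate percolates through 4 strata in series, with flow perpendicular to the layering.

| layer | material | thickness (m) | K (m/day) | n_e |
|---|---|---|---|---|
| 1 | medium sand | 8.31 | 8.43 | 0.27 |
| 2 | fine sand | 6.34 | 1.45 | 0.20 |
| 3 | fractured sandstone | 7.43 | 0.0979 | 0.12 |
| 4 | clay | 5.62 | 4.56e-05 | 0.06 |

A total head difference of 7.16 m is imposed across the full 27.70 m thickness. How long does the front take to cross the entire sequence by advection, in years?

With flow normal to the layers, continuity requires the same specific discharge q through every layer.
Σ(b_i/K_i) = 8.31/8.43 + 6.34/1.45 + 7.43/0.0979 + 5.62/4.56e-05 = 1.233e+05 d.
q = Δh / Σ(b_i/K_i) = 7.16 / 1.233e+05 = 5.806e-05 m/day.
In each layer the seepage velocity is v_i = q/n_i, so the layer transit time is t_i = b_i·n_i / q:
  layer 1 (medium sand): t_1 = 8.31 × 0.27 / 5.806e-05 = 38646 d
  layer 2 (fine sand): t_2 = 6.34 × 0.20 / 5.806e-05 = 21841 d
  layer 3 (fractured sandstone): t_3 = 7.43 × 0.12 / 5.806e-05 = 15357 d
  layer 4 (clay): t_4 = 5.62 × 0.06 / 5.806e-05 = 5808 d
Total t = Σ t_i = 81652 days = 223.6 years.

224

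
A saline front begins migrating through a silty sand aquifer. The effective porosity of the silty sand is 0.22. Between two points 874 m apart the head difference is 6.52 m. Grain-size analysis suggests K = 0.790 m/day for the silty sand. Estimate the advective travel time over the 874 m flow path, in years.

Hydraulic gradient i = Δh / L = 6.52 / 874 = 0.007460.
Darcy flux q = K · i = 0.7900 × 0.007460 = 0.005893 m/day.
Seepage velocity v = q / n_e = 0.005893 / 0.22 = 0.02679 m/day.
Travel time t = L / v = 874 / 0.02679 = 32627 days = 89.33 years.

89.3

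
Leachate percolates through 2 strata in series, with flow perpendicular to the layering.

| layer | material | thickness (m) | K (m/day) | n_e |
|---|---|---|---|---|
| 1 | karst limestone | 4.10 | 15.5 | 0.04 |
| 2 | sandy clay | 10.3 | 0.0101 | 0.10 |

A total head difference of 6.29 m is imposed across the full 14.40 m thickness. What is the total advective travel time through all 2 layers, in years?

With flow normal to the layers, continuity requires the same specific discharge q through every layer.
Σ(b_i/K_i) = 4.10/15.5 + 10.3/0.0101 = 1020 d.
q = Δh / Σ(b_i/K_i) = 6.29 / 1020 = 0.006166 m/day.
In each layer the seepage velocity is v_i = q/n_i, so the layer transit time is t_i = b_i·n_i / q:
  layer 1 (karst limestone): t_1 = 4.10 × 0.04 / 0.006166 = 26.60 d
  layer 2 (sandy clay): t_2 = 10.3 × 0.10 / 0.006166 = 167.0 d
Total t = Σ t_i = 193.6 days = 0.5301 years.

0.530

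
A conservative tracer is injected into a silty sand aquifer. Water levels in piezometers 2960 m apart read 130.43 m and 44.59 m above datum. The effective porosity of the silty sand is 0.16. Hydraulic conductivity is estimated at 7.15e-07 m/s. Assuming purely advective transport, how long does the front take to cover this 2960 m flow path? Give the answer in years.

724

Convert K: 7.15e-07 m/s × 86400 = 0.06178 m/day.
Hydraulic gradient i = (130.43 − 44.59) / 2960 = 85.84 / 2960 = 0.02900.
Darcy flux q = K · i = 0.06178 × 0.02900 = 0.001792 m/day.
Seepage velocity v = q / n_e = 0.001792 / 0.16 = 0.01120 m/day.
Travel time t = L / v = 2960 / 0.01120 = 2.644e+05 days = 723.8 years.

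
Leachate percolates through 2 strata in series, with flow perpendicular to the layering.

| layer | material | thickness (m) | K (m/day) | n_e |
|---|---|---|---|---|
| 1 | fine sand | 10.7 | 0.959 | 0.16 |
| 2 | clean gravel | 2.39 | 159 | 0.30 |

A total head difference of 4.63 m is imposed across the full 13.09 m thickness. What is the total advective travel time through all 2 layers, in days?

With flow normal to the layers, continuity requires the same specific discharge q through every layer.
Σ(b_i/K_i) = 10.7/0.959 + 2.39/159 = 11.17 d.
q = Δh / Σ(b_i/K_i) = 4.63 / 11.17 = 0.4144 m/day.
In each layer the seepage velocity is v_i = q/n_i, so the layer transit time is t_i = b_i·n_i / q:
  layer 1 (fine sand): t_1 = 10.7 × 0.16 / 0.4144 = 4.131 d
  layer 2 (clean gravel): t_2 = 2.39 × 0.30 / 0.4144 = 1.730 d
Total t = Σ t_i = 5.861 days.

5.86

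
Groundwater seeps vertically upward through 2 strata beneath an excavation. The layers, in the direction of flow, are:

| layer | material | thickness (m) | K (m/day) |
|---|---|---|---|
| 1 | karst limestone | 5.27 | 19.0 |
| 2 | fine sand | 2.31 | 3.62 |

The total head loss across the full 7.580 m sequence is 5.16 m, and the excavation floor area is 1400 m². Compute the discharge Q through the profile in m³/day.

Flow is perpendicular to layering, so the layers act in series and the equivalent K is the thickness-weighted harmonic mean.
Total thickness L = 5.27 + 2.31 = 7.580 m.
Σ(b_i/K_i) = 5.27/19.0 + 2.31/3.62 = 0.9155 d.
K_eq = L / Σ(b_i/K_i) = 7.580 / 0.9155 = 8.280 m/day.
Q = K_eq · A · (Δh/L) = 8.280 × 1400 × (5.16/7.580) = 7891 m³/day.

7890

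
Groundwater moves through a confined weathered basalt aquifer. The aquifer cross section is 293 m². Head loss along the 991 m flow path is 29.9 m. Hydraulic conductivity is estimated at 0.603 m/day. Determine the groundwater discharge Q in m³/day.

5.33

Hydraulic gradient i = Δh / L = 29.9 / 991 = 0.03017.
Darcy's law: Q = K · A · i = 0.6030 × 293.0 × 0.03017 = 5.331 m³/day.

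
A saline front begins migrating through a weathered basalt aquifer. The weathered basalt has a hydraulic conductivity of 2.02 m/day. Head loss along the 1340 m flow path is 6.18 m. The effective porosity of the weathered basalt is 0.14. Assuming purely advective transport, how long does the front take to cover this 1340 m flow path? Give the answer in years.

Hydraulic gradient i = Δh / L = 6.18 / 1340 = 0.004612.
Darcy flux q = K · i = 2.020 × 0.004612 = 0.009316 m/day.
Seepage velocity v = q / n_e = 0.009316 / 0.14 = 0.06654 m/day.
Travel time t = L / v = 1340 / 0.06654 = 20137 days = 55.13 years.

55.1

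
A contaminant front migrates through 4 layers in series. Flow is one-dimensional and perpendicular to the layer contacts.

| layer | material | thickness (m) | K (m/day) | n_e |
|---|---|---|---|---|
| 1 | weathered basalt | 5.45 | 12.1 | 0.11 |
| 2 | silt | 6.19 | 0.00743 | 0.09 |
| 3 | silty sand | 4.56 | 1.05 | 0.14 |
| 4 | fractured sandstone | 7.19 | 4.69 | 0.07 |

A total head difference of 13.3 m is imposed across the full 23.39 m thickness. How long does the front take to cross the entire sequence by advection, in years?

With flow normal to the layers, continuity requires the same specific discharge q through every layer.
Σ(b_i/K_i) = 5.45/12.1 + 6.19/0.00743 + 4.56/1.05 + 7.19/4.69 = 839.4 d.
q = Δh / Σ(b_i/K_i) = 13.3 / 839.4 = 0.01584 m/day.
In each layer the seepage velocity is v_i = q/n_i, so the layer transit time is t_i = b_i·n_i / q:
  layer 1 (weathered basalt): t_1 = 5.45 × 0.11 / 0.01584 = 37.84 d
  layer 2 (silt): t_2 = 6.19 × 0.09 / 0.01584 = 35.16 d
  layer 3 (silty sand): t_3 = 4.56 × 0.14 / 0.01584 = 40.29 d
  layer 4 (fractured sandstone): t_4 = 7.19 × 0.07 / 0.01584 = 31.77 d
Total t = Σ t_i = 145.1 days = 0.3971 years.

0.397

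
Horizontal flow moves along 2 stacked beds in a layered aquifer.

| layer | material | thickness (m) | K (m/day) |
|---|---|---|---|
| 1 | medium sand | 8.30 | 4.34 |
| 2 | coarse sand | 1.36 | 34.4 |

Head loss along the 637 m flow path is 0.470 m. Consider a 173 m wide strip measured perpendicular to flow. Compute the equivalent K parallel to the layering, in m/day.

8.57

Flow is parallel to layering, so each bed carries its own Darcy discharge and the transmissivities add.
Σ(K_i·b_i) = 4.34×8.30 + 34.4×1.36 = 82.81 m²/day.
Total thickness b = 9.660 m, so K_eq = Σ(K_i·b_i)/b = 8.572 m/day.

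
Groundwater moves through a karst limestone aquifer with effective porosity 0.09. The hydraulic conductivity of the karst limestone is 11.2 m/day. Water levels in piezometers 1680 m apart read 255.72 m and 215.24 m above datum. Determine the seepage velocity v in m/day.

Hydraulic gradient i = (255.72 − 215.24) / 1680 = 40.48 / 1680 = 0.02410.
Darcy flux q = K · i = 11.20 × 0.02410 = 0.2699 m/day.
Seepage velocity v = q / n_e = 0.2699 / 0.09 = 2.999 m/day.

3.00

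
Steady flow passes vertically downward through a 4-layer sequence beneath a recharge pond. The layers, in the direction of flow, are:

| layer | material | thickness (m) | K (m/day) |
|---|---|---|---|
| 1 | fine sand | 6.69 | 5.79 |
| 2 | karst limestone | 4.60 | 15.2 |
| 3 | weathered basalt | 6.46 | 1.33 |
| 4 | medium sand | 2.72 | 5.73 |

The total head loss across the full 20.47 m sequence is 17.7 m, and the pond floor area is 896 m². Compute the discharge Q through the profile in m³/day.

Flow is perpendicular to layering, so the layers act in series and the equivalent K is the thickness-weighted harmonic mean.
Total thickness L = 6.69 + 4.60 + 6.46 + 2.72 = 20.47 m.
Σ(b_i/K_i) = 6.69/5.79 + 4.60/15.2 + 6.46/1.33 + 2.72/5.73 = 6.790 d.
K_eq = L / Σ(b_i/K_i) = 20.47 / 6.790 = 3.015 m/day.
Q = K_eq · A · (Δh/L) = 3.015 × 896 × (17.7/20.47) = 2336 m³/day.

2340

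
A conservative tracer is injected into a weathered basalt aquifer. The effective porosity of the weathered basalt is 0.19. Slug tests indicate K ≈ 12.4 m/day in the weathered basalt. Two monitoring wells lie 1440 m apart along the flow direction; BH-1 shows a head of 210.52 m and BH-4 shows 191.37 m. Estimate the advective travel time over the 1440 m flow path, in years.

Hydraulic gradient i = (210.52 − 191.37) / 1440 = 19.15 / 1440 = 0.01330.
Darcy flux q = K · i = 12.40 × 0.01330 = 0.1649 m/day.
Seepage velocity v = q / n_e = 0.1649 / 0.19 = 0.8679 m/day.
Travel time t = L / v = 1440 / 0.8679 = 1659 days = 4.543 years.

4.54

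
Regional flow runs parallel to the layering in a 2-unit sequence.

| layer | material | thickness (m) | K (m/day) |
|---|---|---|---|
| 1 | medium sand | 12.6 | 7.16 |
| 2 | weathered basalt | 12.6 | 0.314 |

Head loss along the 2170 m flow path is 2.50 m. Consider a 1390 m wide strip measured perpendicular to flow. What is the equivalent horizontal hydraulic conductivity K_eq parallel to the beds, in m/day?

Flow is parallel to layering, so each bed carries its own Darcy discharge and the transmissivities add.
Σ(K_i·b_i) = 7.16×12.6 + 0.314×12.6 = 94.17 m²/day.
Total thickness b = 25.20 m, so K_eq = Σ(K_i·b_i)/b = 3.737 m/day.

3.74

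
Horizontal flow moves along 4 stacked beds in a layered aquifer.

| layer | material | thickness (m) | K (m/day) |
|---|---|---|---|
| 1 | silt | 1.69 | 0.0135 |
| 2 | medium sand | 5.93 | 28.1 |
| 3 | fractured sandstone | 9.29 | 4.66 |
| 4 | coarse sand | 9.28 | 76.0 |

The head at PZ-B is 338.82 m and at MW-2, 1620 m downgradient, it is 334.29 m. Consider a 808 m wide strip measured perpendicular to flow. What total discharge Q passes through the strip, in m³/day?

Flow is parallel to layering, so each bed carries its own Darcy discharge and the transmissivities add.
Σ(K_i·b_i) = 0.0135×1.69 + 28.1×5.93 + 4.66×9.29 + 76.0×9.28 = 915.2 m²/day.
Hydraulic gradient i = (338.82 − 334.29) / 1620 = 4.53 / 1620 = 0.002796.
Q = Σ(K_i·b_i) · W · i = 915.2 × 808 × 0.002796 = 2068 m³/day.

2070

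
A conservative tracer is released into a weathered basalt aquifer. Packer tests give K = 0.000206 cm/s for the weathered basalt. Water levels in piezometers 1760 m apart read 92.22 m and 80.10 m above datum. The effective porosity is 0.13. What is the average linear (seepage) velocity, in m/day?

0.00943

Convert K: 0.000206 cm/s × 864 = 0.1780 m/day.
Hydraulic gradient i = (92.22 − 80.10) / 1760 = 12.12 / 1760 = 0.006886.
Darcy flux q = K · i = 0.1780 × 0.006886 = 0.001226 m/day.
Seepage velocity v = q / n_e = 0.001226 / 0.13 = 0.009428 m/day.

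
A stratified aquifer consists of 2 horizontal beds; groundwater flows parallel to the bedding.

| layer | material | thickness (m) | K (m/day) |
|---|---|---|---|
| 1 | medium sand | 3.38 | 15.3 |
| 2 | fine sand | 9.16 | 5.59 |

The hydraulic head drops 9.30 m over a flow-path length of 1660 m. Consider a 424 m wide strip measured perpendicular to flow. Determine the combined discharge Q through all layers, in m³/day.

Flow is parallel to layering, so each bed carries its own Darcy discharge and the transmissivities add.
Σ(K_i·b_i) = 15.3×3.38 + 5.59×9.16 = 102.9 m²/day.
Hydraulic gradient i = Δh / L = 9.30 / 1660 = 0.005602.
Q = Σ(K_i·b_i) · W · i = 102.9 × 424 × 0.005602 = 244.5 m³/day.

244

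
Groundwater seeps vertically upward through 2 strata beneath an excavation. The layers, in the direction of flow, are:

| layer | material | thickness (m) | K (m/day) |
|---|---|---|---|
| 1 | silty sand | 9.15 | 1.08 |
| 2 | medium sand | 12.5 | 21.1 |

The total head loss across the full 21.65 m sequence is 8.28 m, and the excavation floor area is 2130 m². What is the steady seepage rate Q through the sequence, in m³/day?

1950

Flow is perpendicular to layering, so the layers act in series and the equivalent K is the thickness-weighted harmonic mean.
Total thickness L = 9.15 + 12.5 = 21.65 m.
Σ(b_i/K_i) = 9.15/1.08 + 12.5/21.1 = 9.065 d.
K_eq = L / Σ(b_i/K_i) = 21.65 / 9.065 = 2.388 m/day.
Q = K_eq · A · (Δh/L) = 2.388 × 2130 × (8.28/21.65) = 1946 m³/day.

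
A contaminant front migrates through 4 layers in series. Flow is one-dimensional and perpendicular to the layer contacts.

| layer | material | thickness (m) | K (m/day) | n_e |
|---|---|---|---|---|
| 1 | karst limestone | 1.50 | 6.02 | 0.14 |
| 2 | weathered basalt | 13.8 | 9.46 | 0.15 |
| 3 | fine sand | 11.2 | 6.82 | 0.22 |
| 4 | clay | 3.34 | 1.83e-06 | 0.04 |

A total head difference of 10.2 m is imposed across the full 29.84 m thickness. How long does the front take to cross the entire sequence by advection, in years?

2390

With flow normal to the layers, continuity requires the same specific discharge q through every layer.
Σ(b_i/K_i) = 1.50/6.02 + 13.8/9.46 + 11.2/6.82 + 3.34/1.83e-06 = 1.825e+06 d.
q = Δh / Σ(b_i/K_i) = 10.2 / 1.825e+06 = 5.589e-06 m/day.
In each layer the seepage velocity is v_i = q/n_i, so the layer transit time is t_i = b_i·n_i / q:
  layer 1 (karst limestone): t_1 = 1.50 × 0.14 / 5.589e-06 = 37576 d
  layer 2 (weathered basalt): t_2 = 13.8 × 0.15 / 5.589e-06 = 3.704e+05 d
  layer 3 (fine sand): t_3 = 11.2 × 0.22 / 5.589e-06 = 4.409e+05 d
  layer 4 (clay): t_4 = 3.34 × 0.04 / 5.589e-06 = 23906 d
Total t = Σ t_i = 8.728e+05 days = 2390 years.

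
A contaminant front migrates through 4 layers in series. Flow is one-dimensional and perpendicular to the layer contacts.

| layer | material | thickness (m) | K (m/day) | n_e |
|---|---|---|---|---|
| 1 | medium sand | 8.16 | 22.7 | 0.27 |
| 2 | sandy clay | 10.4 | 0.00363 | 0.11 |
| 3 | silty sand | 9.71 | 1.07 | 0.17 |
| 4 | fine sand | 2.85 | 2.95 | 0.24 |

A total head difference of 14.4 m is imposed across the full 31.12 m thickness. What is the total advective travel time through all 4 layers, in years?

With flow normal to the layers, continuity requires the same specific discharge q through every layer.
Σ(b_i/K_i) = 8.16/22.7 + 10.4/0.00363 + 9.71/1.07 + 2.85/2.95 = 2875 d.
q = Δh / Σ(b_i/K_i) = 14.4 / 2875 = 0.005008 m/day.
In each layer the seepage velocity is v_i = q/n_i, so the layer transit time is t_i = b_i·n_i / q:
  layer 1 (medium sand): t_1 = 8.16 × 0.27 / 0.005008 = 439.9 d
  layer 2 (sandy clay): t_2 = 10.4 × 0.11 / 0.005008 = 228.4 d
  layer 3 (silty sand): t_3 = 9.71 × 0.17 / 0.005008 = 329.6 d
  layer 4 (fine sand): t_4 = 2.85 × 0.24 / 0.005008 = 136.6 d
Total t = Σ t_i = 1135 days = 3.106 years.

3.11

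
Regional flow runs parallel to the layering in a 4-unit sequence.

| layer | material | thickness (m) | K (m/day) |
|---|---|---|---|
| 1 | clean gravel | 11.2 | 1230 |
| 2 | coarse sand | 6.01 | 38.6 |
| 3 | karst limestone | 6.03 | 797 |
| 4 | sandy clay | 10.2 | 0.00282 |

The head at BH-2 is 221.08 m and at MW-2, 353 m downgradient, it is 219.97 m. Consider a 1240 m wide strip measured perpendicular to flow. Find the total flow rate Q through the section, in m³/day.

Flow is parallel to layering, so each bed carries its own Darcy discharge and the transmissivities add.
Σ(K_i·b_i) = 1230×11.2 + 38.6×6.01 + 797×6.03 + 0.00282×10.2 = 18814 m²/day.
Hydraulic gradient i = (221.08 − 219.97) / 353 = 1.11 / 353 = 0.003144.
Q = Σ(K_i·b_i) · W · i = 18814 × 1240 × 0.003144 = 73358 m³/day.

73400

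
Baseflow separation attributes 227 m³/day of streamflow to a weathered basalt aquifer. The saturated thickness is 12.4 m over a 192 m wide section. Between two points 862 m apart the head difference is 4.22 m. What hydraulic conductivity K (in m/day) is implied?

19.5

Cross-sectional area A = 192 × 12.4 = 2381 m².
Hydraulic gradient i = Δh / L = 4.22 / 862 = 0.004896.
From Q = K·A·i, K = Q / (A·i) = 227 / (2381 × 0.004896) = 19.48 m/day.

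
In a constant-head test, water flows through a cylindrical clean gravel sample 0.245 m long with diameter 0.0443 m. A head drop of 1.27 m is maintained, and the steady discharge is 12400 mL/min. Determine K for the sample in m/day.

2230

Cross-sectional area A = π·(d/2)² = π × (0.0443/2)² = 0.001541 m².
Convert discharge: 12400 mL/min = 0.0002067 m³/s.
Darcy's law rearranged: K = Q·L / (A·Δh) = 0.0002067 × 0.245 / (0.001541 × 1.27) = 0.02587 m/s = 2235 m/day.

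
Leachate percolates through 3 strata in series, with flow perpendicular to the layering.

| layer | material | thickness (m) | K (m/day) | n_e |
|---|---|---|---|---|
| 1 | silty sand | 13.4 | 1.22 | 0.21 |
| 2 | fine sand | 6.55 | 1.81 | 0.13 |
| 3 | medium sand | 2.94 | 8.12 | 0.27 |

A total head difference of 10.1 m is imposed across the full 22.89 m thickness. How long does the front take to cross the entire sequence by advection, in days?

With flow normal to the layers, continuity requires the same specific discharge q through every layer.
Σ(b_i/K_i) = 13.4/1.22 + 6.55/1.81 + 2.94/8.12 = 14.96 d.
q = Δh / Σ(b_i/K_i) = 10.1 / 14.96 = 0.6749 m/day.
In each layer the seepage velocity is v_i = q/n_i, so the layer transit time is t_i = b_i·n_i / q:
  layer 1 (silty sand): t_1 = 13.4 × 0.21 / 0.6749 = 4.169 d
  layer 2 (fine sand): t_2 = 6.55 × 0.13 / 0.6749 = 1.262 d
  layer 3 (medium sand): t_3 = 2.94 × 0.27 / 0.6749 = 1.176 d
Total t = Σ t_i = 6.607 days.

6.61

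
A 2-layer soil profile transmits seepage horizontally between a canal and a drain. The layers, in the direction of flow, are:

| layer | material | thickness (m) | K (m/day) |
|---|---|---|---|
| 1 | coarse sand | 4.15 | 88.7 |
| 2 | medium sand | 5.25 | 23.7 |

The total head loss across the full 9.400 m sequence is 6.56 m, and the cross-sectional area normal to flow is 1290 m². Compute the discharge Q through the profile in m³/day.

Flow is perpendicular to layering, so the layers act in series and the equivalent K is the thickness-weighted harmonic mean.
Total thickness L = 4.15 + 5.25 = 9.400 m.
Σ(b_i/K_i) = 4.15/88.7 + 5.25/23.7 = 0.2683 d.
K_eq = L / Σ(b_i/K_i) = 9.400 / 0.2683 = 35.03 m/day.
Q = K_eq · A · (Δh/L) = 35.03 × 1290 × (6.56/9.400) = 31540 m³/day.

31500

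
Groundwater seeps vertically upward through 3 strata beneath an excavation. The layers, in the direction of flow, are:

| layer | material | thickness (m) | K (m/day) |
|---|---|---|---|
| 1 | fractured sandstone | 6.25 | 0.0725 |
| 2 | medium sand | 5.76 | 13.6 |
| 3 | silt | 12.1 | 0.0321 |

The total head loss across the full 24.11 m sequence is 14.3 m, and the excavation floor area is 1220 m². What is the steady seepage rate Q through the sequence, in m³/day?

Flow is perpendicular to layering, so the layers act in series and the equivalent K is the thickness-weighted harmonic mean.
Total thickness L = 6.25 + 5.76 + 12.1 = 24.11 m.
Σ(b_i/K_i) = 6.25/0.0725 + 5.76/13.6 + 12.1/0.0321 = 463.6 d.
K_eq = L / Σ(b_i/K_i) = 24.11 / 463.6 = 0.05201 m/day.
Q = K_eq · A · (Δh/L) = 0.05201 × 1220 × (14.3/24.11) = 37.63 m³/day.

37.6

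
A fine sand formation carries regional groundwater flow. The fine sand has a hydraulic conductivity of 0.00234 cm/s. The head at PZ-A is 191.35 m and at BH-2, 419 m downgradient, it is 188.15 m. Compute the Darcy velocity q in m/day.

Convert K: 0.00234 cm/s × 864 = 2.022 m/day.
Hydraulic gradient i = (191.35 − 188.15) / 419 = 3.2 / 419 = 0.007637.
Specific discharge q = K · i = 2.022 × 0.007637 = 0.01544 m/day.

0.0154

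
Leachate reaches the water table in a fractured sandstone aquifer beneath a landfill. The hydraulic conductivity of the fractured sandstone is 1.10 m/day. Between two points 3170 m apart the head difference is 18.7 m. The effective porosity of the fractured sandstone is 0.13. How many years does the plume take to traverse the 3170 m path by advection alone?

174

Hydraulic gradient i = Δh / L = 18.7 / 3170 = 0.005899.
Darcy flux q = K · i = 1.100 × 0.005899 = 0.006489 m/day.
Seepage velocity v = q / n_e = 0.006489 / 0.13 = 0.04992 m/day.
Travel time t = L / v = 3170 / 0.04992 = 63508 days = 173.9 years.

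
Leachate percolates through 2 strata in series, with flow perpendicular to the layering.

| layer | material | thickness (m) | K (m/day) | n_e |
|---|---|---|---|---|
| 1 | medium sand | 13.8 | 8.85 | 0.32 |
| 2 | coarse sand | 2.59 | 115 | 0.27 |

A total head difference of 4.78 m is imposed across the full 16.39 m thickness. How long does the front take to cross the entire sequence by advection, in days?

1.69

With flow normal to the layers, continuity requires the same specific discharge q through every layer.
Σ(b_i/K_i) = 13.8/8.85 + 2.59/115 = 1.582 d.
q = Δh / Σ(b_i/K_i) = 4.78 / 1.582 = 3.022 m/day.
In each layer the seepage velocity is v_i = q/n_i, so the layer transit time is t_i = b_i·n_i / q:
  layer 1 (medium sand): t_1 = 13.8 × 0.32 / 3.022 = 1.461 d
  layer 2 (coarse sand): t_2 = 2.59 × 0.27 / 3.022 = 0.2314 d
Total t = Σ t_i = 1.693 days.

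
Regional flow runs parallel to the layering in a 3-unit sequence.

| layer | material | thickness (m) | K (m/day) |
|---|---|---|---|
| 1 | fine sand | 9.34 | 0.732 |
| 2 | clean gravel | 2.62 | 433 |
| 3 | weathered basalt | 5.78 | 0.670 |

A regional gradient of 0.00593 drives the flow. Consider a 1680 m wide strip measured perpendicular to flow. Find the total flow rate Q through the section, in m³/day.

11400

Flow is parallel to layering, so each bed carries its own Darcy discharge and the transmissivities add.
Σ(K_i·b_i) = 0.732×9.34 + 433×2.62 + 0.670×5.78 = 1145 m²/day.
Hydraulic gradient i = 0.00593.
Q = Σ(K_i·b_i) · W · i = 1145 × 1680 × 0.005930 = 11409 m³/day.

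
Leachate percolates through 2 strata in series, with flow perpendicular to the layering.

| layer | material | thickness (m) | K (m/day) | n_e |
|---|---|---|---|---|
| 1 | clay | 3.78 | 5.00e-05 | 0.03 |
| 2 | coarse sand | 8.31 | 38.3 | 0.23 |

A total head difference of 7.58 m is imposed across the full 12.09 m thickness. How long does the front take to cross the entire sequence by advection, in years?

55.3

With flow normal to the layers, continuity requires the same specific discharge q through every layer.
Σ(b_i/K_i) = 3.78/5.00e-05 + 8.31/38.3 = 75600 d.
q = Δh / Σ(b_i/K_i) = 7.58 / 75600 = 0.0001003 m/day.
In each layer the seepage velocity is v_i = q/n_i, so the layer transit time is t_i = b_i·n_i / q:
  layer 1 (clay): t_1 = 3.78 × 0.03 / 0.0001003 = 1131 d
  layer 2 (coarse sand): t_2 = 8.31 × 0.23 / 0.0001003 = 19063 d
Total t = Σ t_i = 20194 days = 55.29 years.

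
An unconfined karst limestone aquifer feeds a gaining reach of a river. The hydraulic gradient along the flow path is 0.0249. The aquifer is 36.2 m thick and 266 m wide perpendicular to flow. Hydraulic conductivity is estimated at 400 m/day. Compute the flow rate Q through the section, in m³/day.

Cross-sectional area A = 266 × 36.2 = 9629 m².
Hydraulic gradient i = 0.0249.
Darcy's law: Q = K · A · i = 400.0 × 9629 × 0.02490 = 95907 m³/day.

95900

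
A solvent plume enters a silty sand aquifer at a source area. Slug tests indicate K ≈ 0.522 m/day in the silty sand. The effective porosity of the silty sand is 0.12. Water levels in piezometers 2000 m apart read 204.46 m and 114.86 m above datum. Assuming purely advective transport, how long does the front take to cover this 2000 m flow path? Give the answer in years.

Hydraulic gradient i = (204.46 − 114.86) / 2000 = 89.6 / 2000 = 0.04480.
Darcy flux q = K · i = 0.5220 × 0.04480 = 0.02339 m/day.
Seepage velocity v = q / n_e = 0.02339 / 0.12 = 0.1949 m/day.
Travel time t = L / v = 2000 / 0.1949 = 10263 days = 28.10 years.

28.1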